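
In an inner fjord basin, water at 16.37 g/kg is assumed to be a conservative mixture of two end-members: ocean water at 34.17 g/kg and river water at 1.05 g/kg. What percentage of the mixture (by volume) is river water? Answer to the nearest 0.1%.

Let f be the freshwater fraction. Salt balance per unit volume:
f×1.05 + (1−f)×34.17 = 16.37
f = (34.17 − 16.37) / (34.17 − 1.05) = 17.8/33.12 = 0.5374

53.7%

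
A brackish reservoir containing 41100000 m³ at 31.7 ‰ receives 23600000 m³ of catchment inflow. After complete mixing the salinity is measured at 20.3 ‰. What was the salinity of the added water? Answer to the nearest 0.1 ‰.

Salt balance: 41,100,000×31.7 + 23,600,000×S = 64,700,000×20.3
1,302,870,000 + 23,600,000·S = 1,313,410,000
S = (1,313,410,000 − 1,302,870,000) / 23,600,000 = 0.4466 ‰

0.4 ‰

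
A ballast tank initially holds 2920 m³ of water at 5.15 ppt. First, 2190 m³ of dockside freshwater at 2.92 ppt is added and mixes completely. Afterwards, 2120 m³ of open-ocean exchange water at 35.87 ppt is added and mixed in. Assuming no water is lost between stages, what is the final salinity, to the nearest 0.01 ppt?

13.48 ppt

Salt balance:
Initial salt = 2,920×5.15 = 15,038
After stage 1: salt = 15,038 + 2,190×2.92 = 21,432.8; volume = 5,110 m³; S = 4.194 ppt
After stage 2: salt = 21,432.8 + 2,120×35.87 = 97,477.2; volume = 7,230 m³
S = 97,477.2 / 7,230 = 13.4823 ppt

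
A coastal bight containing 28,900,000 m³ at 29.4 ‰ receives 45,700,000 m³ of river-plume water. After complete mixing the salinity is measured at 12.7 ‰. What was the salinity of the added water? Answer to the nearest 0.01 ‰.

2.14 ‰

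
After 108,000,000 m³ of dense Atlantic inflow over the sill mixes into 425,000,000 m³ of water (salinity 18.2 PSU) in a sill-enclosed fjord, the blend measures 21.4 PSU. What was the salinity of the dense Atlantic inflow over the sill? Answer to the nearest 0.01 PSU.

33.99 PSU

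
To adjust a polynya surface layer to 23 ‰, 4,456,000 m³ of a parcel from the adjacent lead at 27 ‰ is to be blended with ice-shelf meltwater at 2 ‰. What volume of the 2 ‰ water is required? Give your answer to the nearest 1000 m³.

Salt balance: 4,456,000×27 + V×2 = (4,456,000+V)×23
120,312,000 + 2V = 102,488,000 + 23V
17,824,000 = 21V
V = 848,761.9 m³

849000 m³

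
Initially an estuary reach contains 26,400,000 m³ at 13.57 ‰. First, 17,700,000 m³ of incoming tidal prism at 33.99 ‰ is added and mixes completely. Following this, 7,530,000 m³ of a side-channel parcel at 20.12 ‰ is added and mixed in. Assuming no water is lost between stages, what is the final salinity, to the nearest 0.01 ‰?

21.53 ‰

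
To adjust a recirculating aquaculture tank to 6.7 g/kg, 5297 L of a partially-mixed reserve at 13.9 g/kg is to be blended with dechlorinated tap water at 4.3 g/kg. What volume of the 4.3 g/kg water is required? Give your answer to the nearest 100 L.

15900 L

Salt balance: 5,297×13.9 + V×4.3 = (5,297+V)×6.7
73,628.3 + 4.3V = 35,489.9 + 6.7V
38,138.4 = 2.4V
V = 15,891 L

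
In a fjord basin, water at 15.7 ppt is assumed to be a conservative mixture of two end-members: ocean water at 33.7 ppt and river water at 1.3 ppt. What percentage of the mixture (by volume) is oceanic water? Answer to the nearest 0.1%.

44.4%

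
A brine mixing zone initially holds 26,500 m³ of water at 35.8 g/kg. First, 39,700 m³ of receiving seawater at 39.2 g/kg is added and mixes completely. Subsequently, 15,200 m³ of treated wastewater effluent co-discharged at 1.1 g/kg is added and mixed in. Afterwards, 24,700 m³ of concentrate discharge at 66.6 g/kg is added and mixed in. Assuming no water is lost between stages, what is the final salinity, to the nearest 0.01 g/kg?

By conservation of dissolved salt,
Initial salt = 26,500×35.8 = 948,700
After stage 1: salt = 948,700 + 39,700×39.2 = 2,504,940; volume = 66,200 m³; S = 37.839 g/kg
After stage 2: salt = 2,504,940 + 15,200×1.1 = 2,521,660; volume = 81,400 m³; S = 30.979 g/kg
After stage 3: salt = 2,521,660 + 24,700×66.6 = 4,166,680; volume = 106,100 m³
S = 4,166,680 / 106,100 = 39.2713 g/kg

39.27 g/kg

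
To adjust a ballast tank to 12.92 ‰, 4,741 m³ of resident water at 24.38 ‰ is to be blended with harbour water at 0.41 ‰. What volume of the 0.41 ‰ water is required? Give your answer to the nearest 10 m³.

Salt balance: 4,741×24.38 + V×0.41 = (4,741+V)×12.92
115,585.58 + 0.41V = 61,253.72 + 12.92V
54,331.86 = 12.51V
V = 4,343.07 m³

4340 m³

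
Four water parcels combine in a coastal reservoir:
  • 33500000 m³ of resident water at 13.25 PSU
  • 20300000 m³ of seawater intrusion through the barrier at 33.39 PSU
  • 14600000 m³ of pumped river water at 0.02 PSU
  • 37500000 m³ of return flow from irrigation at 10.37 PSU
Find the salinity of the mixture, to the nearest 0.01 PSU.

Weighted by volume,
salt = 33,500,000×13.25 + 20,300,000×33.39 + 14,600,000×0.02 + 37,500,000×10.37 = 443,875,000 + 677,817,000 + 292,000 + 388,875,000 = 1,510,859,000
volume = 33,500,000 + 20,300,000 + 14,600,000 + 37,500,000 = 105,900,000 m³
S = 1,510,859,000 / 105,900,000 = 14.2668 PSU

14.27 PSU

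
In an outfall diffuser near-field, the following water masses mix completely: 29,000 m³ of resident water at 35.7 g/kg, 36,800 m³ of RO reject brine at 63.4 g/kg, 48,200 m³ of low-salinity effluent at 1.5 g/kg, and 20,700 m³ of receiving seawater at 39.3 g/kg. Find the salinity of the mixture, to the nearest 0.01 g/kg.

Weighted by volume,
salt = 29,000×35.7 + 36,800×63.4 + 48,200×1.5 + 20,700×39.3 = 1,035,300 + 2,333,120 + 72,300 + 813,510 = 4,254,230
volume = 29,000 + 36,800 + 48,200 + 20,700 = 134,700 m³
S = 4,254,230 / 134,700 = 31.583 g/kg

31.58 g/kg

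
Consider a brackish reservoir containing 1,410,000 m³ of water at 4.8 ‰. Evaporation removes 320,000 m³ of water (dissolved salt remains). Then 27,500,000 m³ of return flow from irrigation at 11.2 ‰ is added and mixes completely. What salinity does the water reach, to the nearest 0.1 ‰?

11.0 ‰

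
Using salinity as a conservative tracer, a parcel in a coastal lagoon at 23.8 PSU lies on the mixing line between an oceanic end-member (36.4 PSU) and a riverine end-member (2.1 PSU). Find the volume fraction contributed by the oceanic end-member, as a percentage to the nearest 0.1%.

Let g be the oceanic fraction. Salt balance per unit volume:
g×36.4 + (1−g)×2.1 = 23.8
g = (23.8 − 2.1) / (36.4 − 2.1) = 21.7/34.3 = 0.6327

63.3%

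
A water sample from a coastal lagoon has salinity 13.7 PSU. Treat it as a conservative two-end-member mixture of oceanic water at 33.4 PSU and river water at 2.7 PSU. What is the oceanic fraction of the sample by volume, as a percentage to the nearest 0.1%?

Let g be the oceanic fraction. Salt balance per unit volume:
g×33.4 + (1−g)×2.7 = 13.7
g = (13.7 − 2.7) / (33.4 − 2.7) = 11/30.7 = 0.3583

35.8%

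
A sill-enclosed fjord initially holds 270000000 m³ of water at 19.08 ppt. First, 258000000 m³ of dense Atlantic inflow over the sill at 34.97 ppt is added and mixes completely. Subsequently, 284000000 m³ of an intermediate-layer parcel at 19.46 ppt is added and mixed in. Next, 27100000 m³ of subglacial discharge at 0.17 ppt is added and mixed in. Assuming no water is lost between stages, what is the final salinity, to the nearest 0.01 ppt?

23.48 ppt

Total salt / total volume:
Initial salt = 270,000,000×19.08 = 5,151,600,000
After stage 1: salt = 5,151,600,000 + 258,000,000×34.97 = 14,173,860,000; volume = 528,000,000 m³; S = 26.844 ppt
After stage 2: salt = 14,173,860,000 + 284,000,000×19.46 = 19,700,500,000; volume = 812,000,000 m³; S = 24.262 ppt
After stage 3: salt = 19,700,500,000 + 27,100,000×0.17 = 19,705,107,000; volume = 839,100,000 m³
S = 19,705,107,000 / 839,100,000 = 23.4836 ppt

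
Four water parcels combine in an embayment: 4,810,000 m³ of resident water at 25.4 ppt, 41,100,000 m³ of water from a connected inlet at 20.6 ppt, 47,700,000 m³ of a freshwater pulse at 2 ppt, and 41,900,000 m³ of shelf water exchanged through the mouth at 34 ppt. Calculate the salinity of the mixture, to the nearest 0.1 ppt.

Mass of salt is conserved:
salt = 4,810,000×25.4 + 41,100,000×20.6 + 47,700,000×2 + 41,900,000×34 = 122,174,000 + 846,660,000 + 95,400,000 + 1,424,600,000 = 2,488,834,000
volume = 4,810,000 + 41,100,000 + 47,700,000 + 41,900,000 = 135,510,000 m³
S = 2,488,834,000 / 135,510,000 = 18.366 ppt

18.4 ppt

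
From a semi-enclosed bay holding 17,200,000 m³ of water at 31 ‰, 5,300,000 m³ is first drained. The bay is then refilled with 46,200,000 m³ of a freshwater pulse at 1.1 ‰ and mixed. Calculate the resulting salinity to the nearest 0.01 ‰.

7.22 ‰

Remaining after removal: 11,900,000 m³ at 31 ‰ (salt = 368,900,000)
After addition: salt = 368,900,000 + 46,200,000×1.1 = 419,720,000; volume = 58,100,000 m³
S = 419,720,000 / 58,100,000 = 7.2241 ‰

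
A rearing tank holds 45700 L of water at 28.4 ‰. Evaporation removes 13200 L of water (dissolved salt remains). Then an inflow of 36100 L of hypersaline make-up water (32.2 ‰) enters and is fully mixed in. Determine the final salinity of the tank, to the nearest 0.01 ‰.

35.86 ‰

After evaporation: salt = 45,700×28.4 = 1,297,880; volume = 45,700 − 13,200 = 32,500 L
After mixing: salt = 1,297,880 + 36,100×32.2 = 2,460,300; volume = 32,500 + 36,100 = 68,600 L
S = 2,460,300 / 68,600 = 35.8644 ‰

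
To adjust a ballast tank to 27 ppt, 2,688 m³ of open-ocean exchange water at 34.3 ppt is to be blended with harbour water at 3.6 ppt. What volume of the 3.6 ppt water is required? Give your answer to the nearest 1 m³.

Salt balance: 2,688×34.3 + V×3.6 = (2,688+V)×27
92,198.4 + 3.6V = 72,576 + 27V
19,622.4 = 23.4V
V = 838.56 m³

839 m³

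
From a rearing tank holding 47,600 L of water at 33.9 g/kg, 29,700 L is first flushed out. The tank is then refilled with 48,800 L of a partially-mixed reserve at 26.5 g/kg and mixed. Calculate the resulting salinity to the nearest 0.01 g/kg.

28.49 g/kg

Remaining after removal: 17,900 L at 33.9 g/kg (salt = 606,810)
After addition: salt = 606,810 + 48,800×26.5 = 1,900,010; volume = 66,700 L
S = 1,900,010 / 66,700 = 28.4859 g/kg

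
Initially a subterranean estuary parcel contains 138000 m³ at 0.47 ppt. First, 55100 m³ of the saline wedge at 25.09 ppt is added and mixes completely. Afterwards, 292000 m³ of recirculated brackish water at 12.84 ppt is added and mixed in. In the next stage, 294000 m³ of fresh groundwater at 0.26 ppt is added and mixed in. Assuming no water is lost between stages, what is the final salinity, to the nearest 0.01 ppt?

6.77 ppt

Mass of salt is conserved:
Initial salt = 138,000×0.47 = 64,860
After stage 1: salt = 64,860 + 55,100×25.09 = 1,447,319; volume = 193,100 m³; S = 7.495 ppt
After stage 2: salt = 1,447,319 + 292,000×12.84 = 5,196,599; volume = 485,100 m³; S = 10.712 ppt
After stage 3: salt = 5,196,599 + 294,000×0.26 = 5,273,039; volume = 779,100 m³
S = 5,273,039 / 779,100 = 6.7681 ppt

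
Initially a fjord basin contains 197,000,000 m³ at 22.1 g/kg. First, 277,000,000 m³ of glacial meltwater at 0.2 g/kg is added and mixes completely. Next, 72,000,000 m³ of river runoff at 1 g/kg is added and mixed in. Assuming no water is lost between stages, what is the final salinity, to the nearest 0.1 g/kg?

By conservation of dissolved salt,
Initial salt = 197,000,000×22.1 = 4,353,700,000
After stage 1: salt = 4,353,700,000 + 277,000,000×0.2 = 4,409,100,000; volume = 474,000,000 m³; S = 9.302 g/kg
After stage 2: salt = 4,409,100,000 + 72,000,000×1 = 4,481,100,000; volume = 546,000,000 m³
S = 4,481,100,000 / 546,000,000 = 8.2071 g/kg

8.2 g/kg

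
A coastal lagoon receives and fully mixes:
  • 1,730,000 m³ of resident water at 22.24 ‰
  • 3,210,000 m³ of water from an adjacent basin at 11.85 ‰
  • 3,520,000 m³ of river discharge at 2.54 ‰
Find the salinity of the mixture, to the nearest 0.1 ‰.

Total salt / total volume:
salt = 1,730,000×22.24 + 3,210,000×11.85 + 3,520,000×2.54 = 38,475,200 + 38,038,500 + 8,940,800 = 85,454,500
volume = 1,730,000 + 3,210,000 + 3,520,000 = 8,460,000 m³
S = 85,454,500 / 8,460,000 = 10.101 ‰

10.1 ‰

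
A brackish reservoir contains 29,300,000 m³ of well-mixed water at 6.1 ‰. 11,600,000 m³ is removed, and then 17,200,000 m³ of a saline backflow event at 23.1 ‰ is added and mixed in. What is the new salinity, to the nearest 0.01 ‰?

14.48 ‰

Remaining after removal: 17,700,000 m³ at 6.1 ‰ (salt = 107,970,000)
After addition: salt = 107,970,000 + 17,200,000×23.1 = 505,290,000; volume = 34,900,000 m³
S = 505,290,000 / 34,900,000 = 14.4782 ‰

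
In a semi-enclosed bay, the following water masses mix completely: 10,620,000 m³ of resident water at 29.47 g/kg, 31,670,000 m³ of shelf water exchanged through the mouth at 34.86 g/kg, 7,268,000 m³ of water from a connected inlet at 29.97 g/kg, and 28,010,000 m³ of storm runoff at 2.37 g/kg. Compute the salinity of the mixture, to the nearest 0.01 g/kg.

By conservation of dissolved salt,
salt = 10,620,000×29.47 + 31,670,000×34.86 + 7,268,000×29.97 + 28,010,000×2.37 = 312,971,400 + 1,104,016,200 + 217,821,960 + 66,383,700 = 1,701,193,260
volume = 10,620,000 + 31,670,000 + 7,268,000 + 28,010,000 = 77,568,000 m³
S = 1,701,193,260 / 77,568,000 = 21.9316 g/kg

21.93 g/kg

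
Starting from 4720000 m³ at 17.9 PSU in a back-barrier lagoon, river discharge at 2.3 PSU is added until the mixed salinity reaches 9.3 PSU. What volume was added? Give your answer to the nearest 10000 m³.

5800000 m³

Salt balance: 4,720,000×17.9 + V×2.3 = (4,720,000+V)×9.3
84,488,000 + 2.3V = 43,896,000 + 9.3V
40,592,000 = 7V
V = 5,798,857.14 m³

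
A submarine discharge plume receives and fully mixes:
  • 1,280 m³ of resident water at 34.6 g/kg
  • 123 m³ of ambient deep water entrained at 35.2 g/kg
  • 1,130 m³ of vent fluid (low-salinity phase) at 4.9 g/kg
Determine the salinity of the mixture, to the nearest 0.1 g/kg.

21.4 g/kg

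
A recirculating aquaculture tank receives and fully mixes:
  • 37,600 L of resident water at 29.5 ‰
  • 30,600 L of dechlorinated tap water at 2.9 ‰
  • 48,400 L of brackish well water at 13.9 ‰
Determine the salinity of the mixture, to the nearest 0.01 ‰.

Total salt / total volume:
salt = 37,600×29.5 + 30,600×2.9 + 48,400×13.9 = 1,109,200 + 88,740 + 672,760 = 1,870,700
volume = 37,600 + 30,600 + 48,400 = 116,600 L
S = 1,870,700 / 116,600 = 16.0437 ‰

16.04 ‰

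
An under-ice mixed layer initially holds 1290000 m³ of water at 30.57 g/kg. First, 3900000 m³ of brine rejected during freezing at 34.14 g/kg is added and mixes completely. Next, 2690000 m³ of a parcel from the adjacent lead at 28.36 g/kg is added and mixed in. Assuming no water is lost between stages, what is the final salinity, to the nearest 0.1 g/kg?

By conservation of dissolved salt,
Initial salt = 1,290,000×30.57 = 39,435,300
After stage 1: salt = 39,435,300 + 3,900,000×34.14 = 172,581,300; volume = 5,190,000 m³; S = 33.253 g/kg
After stage 2: salt = 172,581,300 + 2,690,000×28.36 = 248,869,700; volume = 7,880,000 m³
S = 248,869,700 / 7,880,000 = 31.5824 g/kg

31.6 g/kg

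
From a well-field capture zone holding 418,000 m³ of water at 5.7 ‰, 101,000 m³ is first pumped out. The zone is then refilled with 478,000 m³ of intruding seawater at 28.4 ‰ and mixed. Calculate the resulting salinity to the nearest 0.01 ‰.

Remaining after removal: 317,000 m³ at 5.7 ‰ (salt = 1,806,900)
After addition: salt = 1,806,900 + 478,000×28.4 = 15,382,100; volume = 795,000 m³
S = 15,382,100 / 795,000 = 19.3486 ‰

19.35 ‰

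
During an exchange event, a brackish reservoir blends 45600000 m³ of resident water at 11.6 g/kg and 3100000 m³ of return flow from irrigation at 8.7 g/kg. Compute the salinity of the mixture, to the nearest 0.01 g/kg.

Total salt / total volume:
salt = 45,600,000×11.6 + 3,100,000×8.7 = 528,960,000 + 26,970,000 = 555,930,000
volume = 45,600,000 + 3,100,000 = 48,700,000 m³
S = 555,930,000 / 48,700,000 = 11.4154 g/kg

11.42 g/kg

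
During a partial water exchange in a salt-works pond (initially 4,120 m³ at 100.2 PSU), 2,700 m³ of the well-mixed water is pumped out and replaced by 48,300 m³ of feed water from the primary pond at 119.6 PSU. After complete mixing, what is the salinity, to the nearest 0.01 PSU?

Remaining after removal: 1,420 m³ at 100.2 PSU (salt = 142,284)
After addition: salt = 142,284 + 48,300×119.6 = 5,918,964; volume = 49,720 m³
S = 5,918,964 / 49,720 = 119.0459 PSU

119.05 PSU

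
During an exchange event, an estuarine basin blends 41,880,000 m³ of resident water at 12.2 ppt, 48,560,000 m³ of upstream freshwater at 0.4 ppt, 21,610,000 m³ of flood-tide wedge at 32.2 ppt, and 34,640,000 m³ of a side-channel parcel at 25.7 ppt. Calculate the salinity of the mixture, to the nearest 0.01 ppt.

Salt balance:
salt = 41,880,000×12.2 + 48,560,000×0.4 + 21,610,000×32.2 + 34,640,000×25.7 = 510,936,000 + 19,424,000 + 695,842,000 + 890,248,000 = 2,116,450,000
volume = 41,880,000 + 48,560,000 + 21,610,000 + 34,640,000 = 146,690,000 m³
S = 2,116,450,000 / 146,690,000 = 14.428 ppt

14.43 ppt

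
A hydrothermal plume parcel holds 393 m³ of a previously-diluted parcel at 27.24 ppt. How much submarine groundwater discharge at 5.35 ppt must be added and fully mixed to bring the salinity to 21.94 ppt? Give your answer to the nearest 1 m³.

Salt balance: 393×27.24 + V×5.35 = (393+V)×21.94
10,705.32 + 5.35V = 8,622.42 + 21.94V
2,082.9 = 16.59V
V = 125.55 m³

126 m³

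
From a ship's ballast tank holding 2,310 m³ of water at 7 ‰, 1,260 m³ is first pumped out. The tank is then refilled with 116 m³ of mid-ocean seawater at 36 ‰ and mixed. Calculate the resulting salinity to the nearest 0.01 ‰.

Remaining after removal: 1,050 m³ at 7 ‰ (salt = 7,350)
After addition: salt = 7,350 + 116×36 = 11,526; volume = 1,166 m³
S = 11,526 / 1,166 = 9.8851 ‰

9.89 ‰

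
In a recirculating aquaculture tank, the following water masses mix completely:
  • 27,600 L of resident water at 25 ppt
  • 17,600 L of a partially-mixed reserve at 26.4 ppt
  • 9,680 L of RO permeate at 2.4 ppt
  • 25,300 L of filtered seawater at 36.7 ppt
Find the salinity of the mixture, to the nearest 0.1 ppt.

26.3 ppt

Mass of salt is conserved:
salt = 27,600×25 + 17,600×26.4 + 9,680×2.4 + 25,300×36.7 = 690,000 + 464,640 + 23,232 + 928,510 = 2,106,382
volume = 27,600 + 17,600 + 9,680 + 25,300 = 80,180 L
S = 2,106,382 / 80,180 = 26.271 ppt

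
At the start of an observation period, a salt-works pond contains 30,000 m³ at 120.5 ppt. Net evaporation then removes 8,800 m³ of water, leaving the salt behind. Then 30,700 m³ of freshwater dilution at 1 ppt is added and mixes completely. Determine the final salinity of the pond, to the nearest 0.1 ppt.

After evaporation: salt = 30,000×120.5 = 3,615,000; volume = 30,000 − 8,800 = 21,200 m³
After mixing: salt = 3,615,000 + 30,700×1 = 3,645,700; volume = 21,200 + 30,700 = 51,900 m³
S = 3,645,700 / 51,900 = 70.2447 ppt

70.2 ppt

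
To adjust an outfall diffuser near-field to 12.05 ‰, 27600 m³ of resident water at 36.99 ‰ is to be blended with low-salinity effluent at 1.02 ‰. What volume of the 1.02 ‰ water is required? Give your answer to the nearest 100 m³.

62400 m³

Salt balance: 27,600×36.99 + V×1.02 = (27,600+V)×12.05
1,020,924 + 1.02V = 332,580 + 12.05V
688,344 = 11.03V
V = 62,406.53 m³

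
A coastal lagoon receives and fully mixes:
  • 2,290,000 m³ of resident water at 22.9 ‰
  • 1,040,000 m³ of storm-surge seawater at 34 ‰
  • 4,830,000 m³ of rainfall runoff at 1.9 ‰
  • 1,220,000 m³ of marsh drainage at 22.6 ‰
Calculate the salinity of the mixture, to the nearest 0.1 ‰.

13.3 ‰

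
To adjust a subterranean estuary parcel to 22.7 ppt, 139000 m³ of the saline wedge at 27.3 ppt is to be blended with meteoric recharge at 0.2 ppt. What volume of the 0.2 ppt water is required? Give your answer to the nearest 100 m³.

28400 m³

Salt balance: 139,000×27.3 + V×0.2 = (139,000+V)×22.7
3,794,700 + 0.2V = 3,155,300 + 22.7V
639,400 = 22.5V
V = 28,417.78 m³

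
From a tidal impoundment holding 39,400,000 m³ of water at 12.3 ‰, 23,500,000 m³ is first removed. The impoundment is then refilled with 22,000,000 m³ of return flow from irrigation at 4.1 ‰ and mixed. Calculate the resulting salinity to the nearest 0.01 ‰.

7.54 ‰

Remaining after removal: 15,900,000 m³ at 12.3 ‰ (salt = 195,570,000)
After addition: salt = 195,570,000 + 22,000,000×4.1 = 285,770,000; volume = 37,900,000 m³
S = 285,770,000 / 37,900,000 = 7.5401 ‰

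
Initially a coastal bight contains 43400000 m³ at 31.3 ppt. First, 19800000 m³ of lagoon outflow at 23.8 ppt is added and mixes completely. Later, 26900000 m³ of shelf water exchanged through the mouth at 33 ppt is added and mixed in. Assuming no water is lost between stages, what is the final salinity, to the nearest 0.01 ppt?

30.16 ppt

Weighted by volume,
Initial salt = 43,400,000×31.3 = 1,358,420,000
After stage 1: salt = 1,358,420,000 + 19,800,000×23.8 = 1,829,660,000; volume = 63,200,000 m³; S = 28.95 ppt
After stage 2: salt = 1,829,660,000 + 26,900,000×33 = 2,717,360,000; volume = 90,100,000 m³
S = 2,717,360,000 / 90,100,000 = 30.1594 ppt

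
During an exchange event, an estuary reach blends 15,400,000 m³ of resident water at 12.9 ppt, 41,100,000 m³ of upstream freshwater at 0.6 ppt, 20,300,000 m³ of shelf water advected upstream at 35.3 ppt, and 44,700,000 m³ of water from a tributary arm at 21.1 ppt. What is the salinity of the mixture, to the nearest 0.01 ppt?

15.50 ppt

Conserving salt mass:
salt = 15,400,000×12.9 + 41,100,000×0.6 + 20,300,000×35.3 + 44,700,000×21.1 = 198,660,000 + 24,660,000 + 716,590,000 + 943,170,000 = 1,883,080,000
volume = 15,400,000 + 41,100,000 + 20,300,000 + 44,700,000 = 121,500,000 m³
S = 1,883,080,000 / 121,500,000 = 15.4986 ppt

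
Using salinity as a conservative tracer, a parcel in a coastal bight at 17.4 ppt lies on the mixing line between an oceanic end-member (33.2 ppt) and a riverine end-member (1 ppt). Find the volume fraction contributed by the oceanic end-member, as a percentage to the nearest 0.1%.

Let g be the oceanic fraction. Salt balance per unit volume:
g×33.2 + (1−g)×1 = 17.4
g = (17.4 − 1) / (33.2 − 1) = 16.4/32.2 = 0.5093

50.9%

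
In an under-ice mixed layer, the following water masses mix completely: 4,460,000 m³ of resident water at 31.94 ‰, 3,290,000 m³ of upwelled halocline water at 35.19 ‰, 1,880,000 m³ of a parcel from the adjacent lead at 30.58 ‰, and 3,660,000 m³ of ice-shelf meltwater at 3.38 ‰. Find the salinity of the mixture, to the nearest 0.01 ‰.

24.69 ‰

Total salt / total volume:
salt = 4,460,000×31.94 + 3,290,000×35.19 + 1,880,000×30.58 + 3,660,000×3.38 = 142,452,400 + 115,775,100 + 57,490,400 + 12,370,800 = 328,088,700
volume = 4,460,000 + 3,290,000 + 1,880,000 + 3,660,000 = 13,290,000 m³
S = 328,088,700 / 13,290,000 = 24.6869 ‰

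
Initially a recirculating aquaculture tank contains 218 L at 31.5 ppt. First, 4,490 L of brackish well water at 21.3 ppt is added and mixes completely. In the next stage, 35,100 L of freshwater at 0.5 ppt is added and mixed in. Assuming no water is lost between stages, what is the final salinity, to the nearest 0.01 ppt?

3.02 ppt

Conserving salt mass:
Initial salt = 218×31.5 = 6,867
After stage 1: salt = 6,867 + 4,490×21.3 = 102,504; volume = 4,708 L; S = 21.772 ppt
After stage 2: salt = 102,504 + 35,100×0.5 = 120,054; volume = 39,808 L
S = 120,054 / 39,808 = 3.0158 ppt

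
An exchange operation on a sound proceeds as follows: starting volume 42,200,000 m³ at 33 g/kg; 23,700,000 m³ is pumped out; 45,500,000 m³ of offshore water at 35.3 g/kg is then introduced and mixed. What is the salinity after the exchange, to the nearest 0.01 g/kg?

Remaining after removal: 18,500,000 m³ at 33 g/kg (salt = 610,500,000)
After addition: salt = 610,500,000 + 45,500,000×35.3 = 2,216,650,000; volume = 64,000,000 m³
S = 2,216,650,000 / 64,000,000 = 34.6352 g/kg

34.64 g/kg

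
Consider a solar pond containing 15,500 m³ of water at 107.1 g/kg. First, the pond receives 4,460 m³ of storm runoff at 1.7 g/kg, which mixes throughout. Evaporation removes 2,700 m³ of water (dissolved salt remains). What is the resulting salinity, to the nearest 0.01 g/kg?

96.62 g/kg

After mixing: salt = 15,500×107.1 + 4,460×1.7 = 1,667,632; volume = 19,960 m³
After evaporation: salt unchanged = 1,667,632; volume = 19,960 − 2,700 = 17,260 m³
S = 1,667,632 / 17,260 = 96.6183 g/kg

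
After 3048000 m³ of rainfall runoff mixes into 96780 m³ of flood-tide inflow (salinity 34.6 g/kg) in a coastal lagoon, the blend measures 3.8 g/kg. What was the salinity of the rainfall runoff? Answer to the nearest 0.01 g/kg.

2.82 g/kg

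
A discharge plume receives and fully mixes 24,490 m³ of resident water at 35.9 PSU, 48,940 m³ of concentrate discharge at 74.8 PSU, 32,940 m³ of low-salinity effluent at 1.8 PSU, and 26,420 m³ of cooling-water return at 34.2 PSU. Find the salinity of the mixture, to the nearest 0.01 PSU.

Salt balance:
salt = 24,490×35.9 + 48,940×74.8 + 32,940×1.8 + 26,420×34.2 = 879,191 + 3,660,712 + 59,292 + 903,564 = 5,502,759
volume = 24,490 + 48,940 + 32,940 + 26,420 = 132,790 m³
S = 5,502,759 / 132,790 = 41.4396 PSU

41.44 PSU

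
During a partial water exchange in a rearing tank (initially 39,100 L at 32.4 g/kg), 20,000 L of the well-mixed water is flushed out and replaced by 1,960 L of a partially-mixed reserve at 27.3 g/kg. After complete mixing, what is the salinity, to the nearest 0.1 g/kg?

Remaining after removal: 19,100 L at 32.4 g/kg (salt = 618,840)
After addition: salt = 618,840 + 1,960×27.3 = 672,348; volume = 21,060 L
S = 672,348 / 21,060 = 31.9254 g/kg

31.9 g/kg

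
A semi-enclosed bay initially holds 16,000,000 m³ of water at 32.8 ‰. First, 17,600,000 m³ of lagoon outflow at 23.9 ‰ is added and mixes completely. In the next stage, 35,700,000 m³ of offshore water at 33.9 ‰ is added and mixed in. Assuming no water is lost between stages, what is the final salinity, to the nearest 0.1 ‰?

31.1 ‰

Mass of salt is conserved:
Initial salt = 16,000,000×32.8 = 524,800,000
After stage 1: salt = 524,800,000 + 17,600,000×23.9 = 945,440,000; volume = 33,600,000 m³; S = 28.138 ‰
After stage 2: salt = 945,440,000 + 35,700,000×33.9 = 2,155,670,000; volume = 69,300,000 m³
S = 2,155,670,000 / 69,300,000 = 31.1063 ‰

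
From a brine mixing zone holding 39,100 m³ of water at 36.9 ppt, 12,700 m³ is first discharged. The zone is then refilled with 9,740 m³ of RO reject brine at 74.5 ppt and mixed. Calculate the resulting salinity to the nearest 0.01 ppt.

47.03 ppt

Remaining after removal: 26,400 m³ at 36.9 ppt (salt = 974,160)
After addition: salt = 974,160 + 9,740×74.5 = 1,699,790; volume = 36,140 m³
S = 1,699,790 / 36,140 = 47.0335 ppt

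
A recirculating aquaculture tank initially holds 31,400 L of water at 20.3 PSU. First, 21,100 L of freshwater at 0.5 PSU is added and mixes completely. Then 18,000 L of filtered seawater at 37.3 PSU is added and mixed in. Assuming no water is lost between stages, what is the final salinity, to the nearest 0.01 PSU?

By conservation of dissolved salt,
Initial salt = 31,400×20.3 = 637,420
After stage 1: salt = 637,420 + 21,100×0.5 = 647,970; volume = 52,500 L; S = 12.342 PSU
After stage 2: salt = 647,970 + 18,000×37.3 = 1,319,370; volume = 70,500 L
S = 1,319,370 / 70,500 = 18.7145 PSU

18.71 PSU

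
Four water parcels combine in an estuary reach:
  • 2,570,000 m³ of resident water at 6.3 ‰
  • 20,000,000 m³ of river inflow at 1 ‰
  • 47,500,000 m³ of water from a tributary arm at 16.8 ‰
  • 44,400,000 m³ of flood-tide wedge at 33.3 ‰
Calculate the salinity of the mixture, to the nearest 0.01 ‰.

Conserving salt mass:
salt = 2,570,000×6.3 + 20,000,000×1 + 47,500,000×16.8 + 44,400,000×33.3 = 16,191,000 + 20,000,000 + 798,000,000 + 1,478,520,000 = 2,312,711,000
volume = 2,570,000 + 20,000,000 + 47,500,000 + 44,400,000 = 114,470,000 m³
S = 2,312,711,000 / 114,470,000 = 20.2036 ‰

20.20 ‰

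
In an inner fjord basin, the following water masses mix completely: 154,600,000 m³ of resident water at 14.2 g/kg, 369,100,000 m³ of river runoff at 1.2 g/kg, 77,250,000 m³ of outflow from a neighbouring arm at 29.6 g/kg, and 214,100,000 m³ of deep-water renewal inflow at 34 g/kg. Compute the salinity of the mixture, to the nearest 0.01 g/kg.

Total salt / total volume:
salt = 154,600,000×14.2 + 369,100,000×1.2 + 77,250,000×29.6 + 214,100,000×34 = 2,195,320,000 + 442,920,000 + 2,286,600,000 + 7,279,400,000 = 12,204,240,000
volume = 154,600,000 + 369,100,000 + 77,250,000 + 214,100,000 = 815,050,000 m³
S = 12,204,240,000 / 815,050,000 = 14.9736 g/kg

14.97 g/kg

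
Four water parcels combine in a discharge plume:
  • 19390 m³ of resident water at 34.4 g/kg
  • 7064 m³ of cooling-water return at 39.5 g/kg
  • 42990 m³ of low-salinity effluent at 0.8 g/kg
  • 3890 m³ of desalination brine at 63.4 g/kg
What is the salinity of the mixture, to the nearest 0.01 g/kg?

Mass of salt is conserved:
salt = 19,390×34.4 + 7,064×39.5 + 42,990×0.8 + 3,890×63.4 = 667,016 + 279,028 + 34,392 + 246,626 = 1,227,062
volume = 19,390 + 7,064 + 42,990 + 3,890 = 73,334 m³
S = 1,227,062 / 73,334 = 16.7325 g/kg

16.73 g/kg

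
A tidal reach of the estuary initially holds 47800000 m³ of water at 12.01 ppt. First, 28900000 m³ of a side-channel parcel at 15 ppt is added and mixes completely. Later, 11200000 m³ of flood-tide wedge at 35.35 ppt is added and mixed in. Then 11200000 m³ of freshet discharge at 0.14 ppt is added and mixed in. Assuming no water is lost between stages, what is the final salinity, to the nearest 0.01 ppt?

14.18 ppt

Conserving salt mass:
Initial salt = 47,800,000×12.01 = 574,078,000
After stage 1: salt = 574,078,000 + 28,900,000×15 = 1,007,578,000; volume = 76,700,000 m³; S = 13.137 ppt
After stage 2: salt = 1,007,578,000 + 11,200,000×35.35 = 1,403,498,000; volume = 87,900,000 m³; S = 15.967 ppt
After stage 3: salt = 1,403,498,000 + 11,200,000×0.14 = 1,405,066,000; volume = 99,100,000 m³
S = 1,405,066,000 / 99,100,000 = 14.1783 ppt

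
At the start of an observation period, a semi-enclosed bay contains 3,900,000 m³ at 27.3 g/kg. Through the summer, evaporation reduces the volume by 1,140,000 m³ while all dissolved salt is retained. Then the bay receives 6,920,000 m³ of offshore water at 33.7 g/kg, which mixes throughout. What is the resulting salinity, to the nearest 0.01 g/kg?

After evaporation: salt = 3,900,000×27.3 = 106,470,000; volume = 3,900,000 − 1,140,000 = 2,760,000 m³
After mixing: salt = 106,470,000 + 6,920,000×33.7 = 339,674,000; volume = 2,760,000 + 6,920,000 = 9,680,000 m³
S = 339,674,000 / 9,680,000 = 35.0903 g/kg

35.09 g/kg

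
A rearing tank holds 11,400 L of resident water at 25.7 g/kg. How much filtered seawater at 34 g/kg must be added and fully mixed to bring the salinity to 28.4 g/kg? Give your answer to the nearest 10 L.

5500 L

Salt balance: 11,400×25.7 + V×34 = (11,400+V)×28.4
292,980 + 34V = 323,760 + 28.4V
30,780 = 5.6V
V = 5,496.43 L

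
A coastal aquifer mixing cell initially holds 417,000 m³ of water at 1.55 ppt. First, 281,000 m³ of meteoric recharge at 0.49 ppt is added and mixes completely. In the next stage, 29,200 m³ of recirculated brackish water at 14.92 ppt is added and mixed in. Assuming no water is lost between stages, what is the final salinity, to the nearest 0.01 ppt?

1.68 ppt

Weighted by volume,
Initial salt = 417,000×1.55 = 646,350
After stage 1: salt = 646,350 + 281,000×0.49 = 784,040; volume = 698,000 m³; S = 1.123 ppt
After stage 2: salt = 784,040 + 29,200×14.92 = 1,219,704; volume = 727,200 m³
S = 1,219,704 / 727,200 = 1.6773 ppt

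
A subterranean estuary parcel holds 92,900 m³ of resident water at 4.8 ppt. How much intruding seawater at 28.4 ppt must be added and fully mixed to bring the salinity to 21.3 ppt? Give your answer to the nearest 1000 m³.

216000 m³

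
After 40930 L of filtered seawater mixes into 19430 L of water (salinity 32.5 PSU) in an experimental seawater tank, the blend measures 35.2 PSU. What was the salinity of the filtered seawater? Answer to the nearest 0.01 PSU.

36.48 PSU

Salt balance: 19,430×32.5 + 40,930×S = 60,360×35.2
631,475 + 40,930·S = 2,124,672
S = (2,124,672 − 631,475) / 40,930 = 36.4817 PSU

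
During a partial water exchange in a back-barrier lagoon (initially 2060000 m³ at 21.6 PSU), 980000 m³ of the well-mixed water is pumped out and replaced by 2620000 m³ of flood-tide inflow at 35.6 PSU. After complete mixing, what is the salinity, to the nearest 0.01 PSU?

Remaining after removal: 1,080,000 m³ at 21.6 PSU (salt = 23,328,000)
After addition: salt = 23,328,000 + 2,620,000×35.6 = 116,600,000; volume = 3,700,000 m³
S = 116,600,000 / 3,700,000 = 31.5135 PSU

31.51 PSU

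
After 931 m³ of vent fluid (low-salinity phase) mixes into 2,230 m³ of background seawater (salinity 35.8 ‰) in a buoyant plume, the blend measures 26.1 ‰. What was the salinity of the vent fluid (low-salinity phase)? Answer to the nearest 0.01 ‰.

2.87 ‰

Salt balance: 2,230×35.8 + 931×S = 3,161×26.1
79,834 + 931·S = 82,502.1
S = (82,502.1 − 79,834) / 931 = 2.8658 ‰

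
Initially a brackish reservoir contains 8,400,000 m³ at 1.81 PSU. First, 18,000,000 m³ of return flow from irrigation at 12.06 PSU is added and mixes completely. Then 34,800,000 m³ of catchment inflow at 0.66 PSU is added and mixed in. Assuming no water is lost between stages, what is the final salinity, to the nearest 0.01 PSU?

4.17 PSU

Conserving salt mass:
Initial salt = 8,400,000×1.81 = 15,204,000
After stage 1: salt = 15,204,000 + 18,000,000×12.06 = 232,284,000; volume = 26,400,000 m³; S = 8.799 PSU
After stage 2: salt = 232,284,000 + 34,800,000×0.66 = 255,252,000; volume = 61,200,000 m³
S = 255,252,000 / 61,200,000 = 4.1708 PSU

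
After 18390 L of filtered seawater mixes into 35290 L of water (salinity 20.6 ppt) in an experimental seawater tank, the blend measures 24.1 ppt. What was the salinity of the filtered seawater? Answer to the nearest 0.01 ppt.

30.82 ppt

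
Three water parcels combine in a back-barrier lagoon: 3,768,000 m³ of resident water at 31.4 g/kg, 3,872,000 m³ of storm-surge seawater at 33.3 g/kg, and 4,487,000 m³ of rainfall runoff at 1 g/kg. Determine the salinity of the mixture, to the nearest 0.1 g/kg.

20.8 g/kg

Mass of salt is conserved:
salt = 3,768,000×31.4 + 3,872,000×33.3 + 4,487,000×1 = 118,315,200 + 128,937,600 + 4,487,000 = 251,739,800
volume = 3,768,000 + 3,872,000 + 4,487,000 = 12,127,000 m³
S = 251,739,800 / 12,127,000 = 20.759 g/kg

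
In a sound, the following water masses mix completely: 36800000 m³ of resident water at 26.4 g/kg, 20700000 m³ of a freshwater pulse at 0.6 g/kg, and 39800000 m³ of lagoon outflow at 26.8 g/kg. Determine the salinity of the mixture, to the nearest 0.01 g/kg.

Weighted by volume,
salt = 36,800,000×26.4 + 20,700,000×0.6 + 39,800,000×26.8 = 971,520,000 + 12,420,000 + 1,066,640,000 = 2,050,580,000
volume = 36,800,000 + 20,700,000 + 39,800,000 = 97,300,000 m³
S = 2,050,580,000 / 97,300,000 = 21.0748 g/kg

21.07 g/kg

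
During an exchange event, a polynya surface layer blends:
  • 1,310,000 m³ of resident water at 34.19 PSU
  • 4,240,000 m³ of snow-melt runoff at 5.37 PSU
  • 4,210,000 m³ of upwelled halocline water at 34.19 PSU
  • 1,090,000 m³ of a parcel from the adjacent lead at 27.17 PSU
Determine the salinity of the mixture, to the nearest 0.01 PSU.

22.22 PSU

Total salt / total volume:
salt = 1,310,000×34.19 + 4,240,000×5.37 + 4,210,000×34.19 + 1,090,000×27.17 = 44,788,900 + 22,768,800 + 143,939,900 + 29,615,300 = 241,112,900
volume = 1,310,000 + 4,240,000 + 4,210,000 + 1,090,000 = 10,850,000 m³
S = 241,112,900 / 10,850,000 = 22.2224 PSU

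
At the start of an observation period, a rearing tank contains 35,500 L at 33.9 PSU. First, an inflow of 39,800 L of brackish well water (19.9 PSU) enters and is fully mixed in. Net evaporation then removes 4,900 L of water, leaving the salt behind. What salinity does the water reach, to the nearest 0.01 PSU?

After mixing: salt = 35,500×33.9 + 39,800×19.9 = 1,995,470; volume = 75,300 L
After evaporation: salt unchanged = 1,995,470; volume = 75,300 − 4,900 = 70,400 L
S = 1,995,470 / 70,400 = 28.3447 PSU

28.34 PSU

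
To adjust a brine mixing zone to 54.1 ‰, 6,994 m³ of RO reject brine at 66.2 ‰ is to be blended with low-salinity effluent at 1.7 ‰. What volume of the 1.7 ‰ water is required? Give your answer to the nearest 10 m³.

Salt balance: 6,994×66.2 + V×1.7 = (6,994+V)×54.1
463,002.8 + 1.7V = 378,375.4 + 54.1V
84,627.4 = 52.4V
V = 1,615.03 m³

1620 m³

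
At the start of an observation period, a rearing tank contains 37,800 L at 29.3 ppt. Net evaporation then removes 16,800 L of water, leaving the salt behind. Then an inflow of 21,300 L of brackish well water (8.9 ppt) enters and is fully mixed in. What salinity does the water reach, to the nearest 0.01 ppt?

30.66 ppt

After evaporation: salt = 37,800×29.3 = 1,107,540; volume = 37,800 − 16,800 = 21,000 L
After mixing: salt = 1,107,540 + 21,300×8.9 = 1,297,110; volume = 21,000 + 21,300 = 42,300 L
S = 1,297,110 / 42,300 = 30.6645 ppt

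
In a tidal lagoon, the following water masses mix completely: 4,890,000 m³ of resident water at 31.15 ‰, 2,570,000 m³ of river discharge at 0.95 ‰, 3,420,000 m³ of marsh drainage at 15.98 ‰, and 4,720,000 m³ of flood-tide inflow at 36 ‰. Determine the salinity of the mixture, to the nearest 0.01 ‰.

Salt balance:
salt = 4,890,000×31.15 + 2,570,000×0.95 + 3,420,000×15.98 + 4,720,000×36 = 152,323,500 + 2,441,500 + 54,651,600 + 169,920,000 = 379,336,600
volume = 4,890,000 + 2,570,000 + 3,420,000 + 4,720,000 = 15,600,000 m³
S = 379,336,600 / 15,600,000 = 24.3164 ‰

24.32 ‰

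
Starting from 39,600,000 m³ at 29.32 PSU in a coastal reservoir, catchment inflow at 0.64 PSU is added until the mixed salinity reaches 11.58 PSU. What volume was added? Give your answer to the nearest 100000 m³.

64200000 m³

Salt balance: 39,600,000×29.32 + V×0.64 = (39,600,000+V)×11.58
1,161,072,000 + 0.64V = 458,568,000 + 11.58V
702,504,000 = 10.94V
V = 64,214,259.6 m³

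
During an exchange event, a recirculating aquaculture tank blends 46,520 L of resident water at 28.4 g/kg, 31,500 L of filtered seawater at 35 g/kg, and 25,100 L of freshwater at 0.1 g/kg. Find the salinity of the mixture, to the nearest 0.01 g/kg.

23.53 g/kg

Conserving salt mass:
salt = 46,520×28.4 + 31,500×35 + 25,100×0.1 = 1,321,168 + 1,102,500 + 2,510 = 2,426,178
volume = 46,520 + 31,500 + 25,100 = 103,120 L
S = 2,426,178 / 103,120 = 23.5277 g/kg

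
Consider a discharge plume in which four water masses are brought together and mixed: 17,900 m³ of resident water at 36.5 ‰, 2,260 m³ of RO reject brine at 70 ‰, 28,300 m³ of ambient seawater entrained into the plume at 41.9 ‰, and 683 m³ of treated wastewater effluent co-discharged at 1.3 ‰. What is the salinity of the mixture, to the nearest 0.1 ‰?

Weighted by volume,
salt = 17,900×36.5 + 2,260×70 + 28,300×41.9 + 683×1.3 = 653,350 + 158,200 + 1,185,770 + 887.9 = 1,998,207.9
volume = 17,900 + 2,260 + 28,300 + 683 = 49,143 m³
S = 1,998,207.9 / 49,143 = 40.661 ‰

40.7 ‰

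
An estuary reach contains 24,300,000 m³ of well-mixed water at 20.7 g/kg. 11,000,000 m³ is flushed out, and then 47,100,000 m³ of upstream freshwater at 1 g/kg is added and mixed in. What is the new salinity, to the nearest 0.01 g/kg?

5.34 g/kg

Remaining after removal: 13,300,000 m³ at 20.7 g/kg (salt = 275,310,000)
After addition: salt = 275,310,000 + 47,100,000×1 = 322,410,000; volume = 60,400,000 m³
S = 322,410,000 / 60,400,000 = 5.3379 g/kg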